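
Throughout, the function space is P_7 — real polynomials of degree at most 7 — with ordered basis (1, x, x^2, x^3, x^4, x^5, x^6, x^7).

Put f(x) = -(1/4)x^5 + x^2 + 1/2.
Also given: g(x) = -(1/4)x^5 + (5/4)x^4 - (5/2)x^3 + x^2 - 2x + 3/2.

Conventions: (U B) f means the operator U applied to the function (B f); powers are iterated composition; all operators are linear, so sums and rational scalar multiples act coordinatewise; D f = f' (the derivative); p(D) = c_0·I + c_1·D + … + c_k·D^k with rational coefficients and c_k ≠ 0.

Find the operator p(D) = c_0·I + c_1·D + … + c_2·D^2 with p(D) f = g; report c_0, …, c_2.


c_0 = 1, c_1 = -1, c_2 = 1/2

D^0 f = -(1/4)x^5 + x^2 + 1/2
D^1 f = -(5/4)x^4 + 2x
D^2 f = -5x^3 + 2
matching coefficients of g against c_0 f + c_1 Df + … from the top degree down determines the c_i
solution: c_0 = 1, c_1 = -1, c_2 = 1/2


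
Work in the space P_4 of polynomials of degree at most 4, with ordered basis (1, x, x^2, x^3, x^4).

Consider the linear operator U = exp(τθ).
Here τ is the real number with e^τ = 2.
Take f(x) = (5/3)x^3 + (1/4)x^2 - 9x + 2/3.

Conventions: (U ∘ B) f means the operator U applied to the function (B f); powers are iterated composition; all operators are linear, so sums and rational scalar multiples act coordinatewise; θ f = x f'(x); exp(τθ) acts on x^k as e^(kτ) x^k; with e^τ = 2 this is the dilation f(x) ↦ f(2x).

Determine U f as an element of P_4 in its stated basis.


g(x) = (40/3)x^3 + x^2 - 18x + 2/3

exp(τθ) x^k = e^(kτ) x^k; with e^τ = 2 this sends x^k to 2^k x^k
x ↦ 2 x
x^2 ↦ 4 x^2
x^3 ↦ 8 x^3
applying this coordinatewise to f: exp(τθ) f = (40/3)x^3 + x^2 - 18x + 2/3


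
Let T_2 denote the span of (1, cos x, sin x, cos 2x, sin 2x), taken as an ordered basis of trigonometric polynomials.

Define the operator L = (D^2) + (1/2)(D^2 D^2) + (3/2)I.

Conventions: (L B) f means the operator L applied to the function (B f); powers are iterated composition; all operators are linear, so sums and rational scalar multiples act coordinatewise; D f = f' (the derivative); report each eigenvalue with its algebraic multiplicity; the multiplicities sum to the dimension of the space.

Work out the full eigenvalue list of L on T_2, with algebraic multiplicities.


image of 1: 3/2
image of cos x: cos x
image of sin x: sin x
image of cos 2x: (11/2)cos 2x
image of sin 2x: (11/2)sin 2x
the matrix is diagonal; its diagonal is (3/2, 1, 1, 11/2, 11/2)
for a triangular matrix the eigenvalues are the diagonal entries, with algebraic multiplicity their repetition count

λ = 1 (multiplicity 2), λ = 3/2 (multiplicity 1), λ = 11/2 (multiplicity 2)


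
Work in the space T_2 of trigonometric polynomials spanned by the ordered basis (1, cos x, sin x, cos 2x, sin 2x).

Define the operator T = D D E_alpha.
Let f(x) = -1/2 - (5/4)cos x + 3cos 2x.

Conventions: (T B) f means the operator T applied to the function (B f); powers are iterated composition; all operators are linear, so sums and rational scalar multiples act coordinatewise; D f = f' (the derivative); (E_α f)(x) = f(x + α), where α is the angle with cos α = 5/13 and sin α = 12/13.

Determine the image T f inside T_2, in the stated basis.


the result is g(x) = (25/52)cos x - (15/13)sin x + (1428/169)cos 2x + (1440/169)sin 2x

E_alpha f = -1/2 - (25/52)cos x + (15/13)sin x - (357/169)cos 2x - (360/169)sin 2x
D E_alpha f = (15/13)cos x + (25/52)sin x - (720/169)cos 2x + (714/169)sin 2x
D D E_alpha f = (25/52)cos x - (15/13)sin x + (1428/169)cos 2x + (1440/169)sin 2x


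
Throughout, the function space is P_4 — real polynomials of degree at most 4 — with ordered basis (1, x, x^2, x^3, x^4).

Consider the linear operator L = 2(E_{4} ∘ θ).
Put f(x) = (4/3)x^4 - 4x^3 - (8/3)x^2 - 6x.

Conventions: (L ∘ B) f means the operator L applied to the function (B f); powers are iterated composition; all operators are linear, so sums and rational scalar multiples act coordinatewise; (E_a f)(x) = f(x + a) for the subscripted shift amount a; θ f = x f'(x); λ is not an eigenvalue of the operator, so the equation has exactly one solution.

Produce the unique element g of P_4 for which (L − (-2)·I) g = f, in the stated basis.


write g with unknown coordinates in the stated basis and equate coefficients in (L − (-2)·I) g = f
solving from the highest basis element down gives g = (2/15)x^4 - (79/30)x^3 + (634/45)x^2 + (641/90)x - 1654/15
check: L g = (16/15)x^4 + (19/15)x^3 - (1388/45)x^2 - (911/45)x + 3308/15
so L g − (-2)·g = (4/3)x^4 - 4x^3 - (8/3)x^2 - 6x = f ✓

the image equals g(x) = (2/15)x^4 - (79/30)x^3 + (634/45)x^2 + (641/90)x - 1654/15


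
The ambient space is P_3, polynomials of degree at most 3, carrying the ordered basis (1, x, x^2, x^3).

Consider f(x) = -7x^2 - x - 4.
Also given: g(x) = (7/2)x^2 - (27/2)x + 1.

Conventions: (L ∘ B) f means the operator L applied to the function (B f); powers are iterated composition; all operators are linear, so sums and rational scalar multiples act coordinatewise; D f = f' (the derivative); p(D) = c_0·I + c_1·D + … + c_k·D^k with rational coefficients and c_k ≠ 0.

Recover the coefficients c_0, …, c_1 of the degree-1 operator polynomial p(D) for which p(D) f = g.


D^0 f = -7x^2 - x - 4
D^1 f = -14x - 1
matching coefficients of g against c_0 f + c_1 Df + … from the top degree down determines the c_i
solution: c_0 = -1/2, c_1 = 1

p(D) = -(1/2)·I + D, i.e. c_0 = -1/2, c_1 = 1


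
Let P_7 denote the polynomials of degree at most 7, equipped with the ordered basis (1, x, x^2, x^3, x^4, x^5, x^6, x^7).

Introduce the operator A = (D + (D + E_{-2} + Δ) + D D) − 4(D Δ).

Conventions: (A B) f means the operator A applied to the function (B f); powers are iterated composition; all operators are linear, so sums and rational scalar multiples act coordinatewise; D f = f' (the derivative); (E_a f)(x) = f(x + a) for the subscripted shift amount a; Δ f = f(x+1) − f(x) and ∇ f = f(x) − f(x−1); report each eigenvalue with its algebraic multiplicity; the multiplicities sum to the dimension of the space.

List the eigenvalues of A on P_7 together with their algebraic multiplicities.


λ = 1 (multiplicity 8)

image of 1: 1
image of x: x + 1
image of x^2: x^2 + 2x - 1
image of x^3: x^3 + 3x^2 - 3x - 19
image of x^4: x^4 + 4x^3 - 6x^2 - 76x + 1
image of x^5: x^5 + 5x^4 - 10x^3 - 190x^2 + 5x - 51
image of x^6: x^6 + 6x^5 - 15x^4 - 380x^3 + 15x^2 - 306x + 41
image of x^7: x^7 + 7x^6 - 21x^5 - 665x^4 + 35x^3 - 1071x^2 + 287x - 155
the matrix is upper triangular; its diagonal is (1, 1, 1, 1, 1, 1, 1, 1)
for a triangular matrix the eigenvalues are the diagonal entries, with algebraic multiplicity their repetition count


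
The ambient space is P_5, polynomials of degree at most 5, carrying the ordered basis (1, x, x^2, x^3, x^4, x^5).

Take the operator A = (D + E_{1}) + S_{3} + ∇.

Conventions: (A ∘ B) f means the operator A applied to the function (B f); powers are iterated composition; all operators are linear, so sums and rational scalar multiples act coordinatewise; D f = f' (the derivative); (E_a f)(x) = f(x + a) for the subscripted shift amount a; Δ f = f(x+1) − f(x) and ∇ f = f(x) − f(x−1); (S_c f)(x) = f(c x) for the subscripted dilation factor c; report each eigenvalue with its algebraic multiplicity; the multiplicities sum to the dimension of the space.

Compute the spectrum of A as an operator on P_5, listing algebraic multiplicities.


image of 1: 2
image of x: 4x + 3
image of x^2: 10x^2 + 6x
image of x^3: 28x^3 + 9x^2 + 2
image of x^4: 82x^4 + 12x^3 + 8x
image of x^5: 244x^5 + 15x^4 + 20x^2 + 2
the matrix is upper triangular; its diagonal is (2, 4, 10, 28, 82, 244)
for a triangular matrix the eigenvalues are the diagonal entries, with algebraic multiplicity their repetition count

λ = 2 (multiplicity 1), λ = 4 (multiplicity 1), λ = 10 (multiplicity 1), λ = 28 (multiplicity 1), λ = 82 (multiplicity 1), λ = 244 (multiplicity 1)


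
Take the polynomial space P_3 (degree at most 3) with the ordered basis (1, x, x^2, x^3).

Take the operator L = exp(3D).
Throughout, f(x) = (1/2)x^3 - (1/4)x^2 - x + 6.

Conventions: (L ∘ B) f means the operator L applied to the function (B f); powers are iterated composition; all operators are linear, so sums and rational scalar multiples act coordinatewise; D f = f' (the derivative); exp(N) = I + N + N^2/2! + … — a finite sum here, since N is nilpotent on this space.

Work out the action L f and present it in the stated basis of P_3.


order-1 term: (9/2)x^2 - (3/2)x - 3
order-2 term: (27/2)x - 9/4
order-3 term: 27/2
the series for exp(3D) f terminates at order 3
exp(3D) f = (1/2)x^3 + (17/4)x^2 + 11x + 57/4

g(x) = (1/2)x^3 + (17/4)x^2 + 11x + 57/4


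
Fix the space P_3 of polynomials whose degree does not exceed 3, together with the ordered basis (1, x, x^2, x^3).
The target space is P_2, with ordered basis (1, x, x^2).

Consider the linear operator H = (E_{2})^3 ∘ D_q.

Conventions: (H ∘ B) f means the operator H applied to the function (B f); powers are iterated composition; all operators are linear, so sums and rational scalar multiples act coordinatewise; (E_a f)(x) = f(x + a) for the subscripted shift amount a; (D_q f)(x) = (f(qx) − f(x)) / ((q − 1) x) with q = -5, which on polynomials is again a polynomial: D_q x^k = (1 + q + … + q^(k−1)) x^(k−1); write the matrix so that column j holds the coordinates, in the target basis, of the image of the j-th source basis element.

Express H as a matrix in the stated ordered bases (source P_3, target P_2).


image of 1: 0
image of x: 1
image of x^2: -4x - 24
image of x^3: 21x^2 + 252x + 756
each image's coordinates form column j of the matrix

the matrix is [[0, 1, -24, 756]; [0, 0, -4, 252]; [0, 0, 0, 21]] (rows listed top to bottom)


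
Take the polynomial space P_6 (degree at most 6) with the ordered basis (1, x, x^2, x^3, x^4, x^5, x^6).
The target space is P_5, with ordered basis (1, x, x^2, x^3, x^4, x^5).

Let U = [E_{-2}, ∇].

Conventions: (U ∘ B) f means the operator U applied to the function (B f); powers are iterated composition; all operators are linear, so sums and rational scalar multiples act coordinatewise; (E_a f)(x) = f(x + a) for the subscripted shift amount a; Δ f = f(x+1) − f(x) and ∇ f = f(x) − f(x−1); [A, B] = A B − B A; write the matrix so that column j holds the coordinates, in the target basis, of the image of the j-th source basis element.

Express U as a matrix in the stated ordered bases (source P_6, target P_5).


the matrix is [[0, 0, 0, 0, 0, 0, 0]; [0, 0, 0, 0, 0, 0, 0]; [0, 0, 0, 0, 0, 0, 0]; [0, 0, 0, 0, 0, 0, 0]; [0, 0, 0, 0, 0, 0, 0]; [0, 0, 0, 0, 0, 0, 0]] (rows listed top to bottom)

image of 1: 0
image of x: 0
image of x^2: 0
image of x^3: 0
image of x^4: 0
image of x^5: 0
image of x^6: 0
each image's coordinates form column j of the matrix


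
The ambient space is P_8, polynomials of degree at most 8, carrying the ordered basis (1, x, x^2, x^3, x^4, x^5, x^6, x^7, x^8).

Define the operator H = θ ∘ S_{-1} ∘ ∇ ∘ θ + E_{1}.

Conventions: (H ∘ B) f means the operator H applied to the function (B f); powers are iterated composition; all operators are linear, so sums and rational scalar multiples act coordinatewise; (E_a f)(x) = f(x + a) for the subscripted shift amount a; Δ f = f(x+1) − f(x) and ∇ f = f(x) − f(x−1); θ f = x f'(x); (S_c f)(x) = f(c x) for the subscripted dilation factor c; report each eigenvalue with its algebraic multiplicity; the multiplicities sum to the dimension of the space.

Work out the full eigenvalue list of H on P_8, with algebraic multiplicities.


image of 1: 1
image of x: x + 1
image of x^2: x^2 - 2x + 1
image of x^3: x^3 + 21x^2 + 12x + 1
image of x^4: x^4 - 44x^3 - 42x^2 - 12x + 1
image of x^5: x^5 + 105x^4 + 160x^3 + 110x^2 + 30x + 1
image of x^6: x^6 - 174x^5 - 345x^4 - 340x^3 - 165x^2 - 30x + 1
image of x^7: x^7 + 301x^6 + 756x^5 + 1015x^4 + 770x^3 + 315x^2 + 56x + 1
image of x^8: x^8 - 440x^7 - 1316x^6 - 2184x^5 - 2170x^4 - 1288x^3 - 420x^2 - 56x + 1
the matrix is upper triangular; its diagonal is (1, 1, 1, 1, 1, 1, 1, 1, 1)
for a triangular matrix the eigenvalues are the diagonal entries, with algebraic multiplicity their repetition count

λ = 1 (multiplicity 9)


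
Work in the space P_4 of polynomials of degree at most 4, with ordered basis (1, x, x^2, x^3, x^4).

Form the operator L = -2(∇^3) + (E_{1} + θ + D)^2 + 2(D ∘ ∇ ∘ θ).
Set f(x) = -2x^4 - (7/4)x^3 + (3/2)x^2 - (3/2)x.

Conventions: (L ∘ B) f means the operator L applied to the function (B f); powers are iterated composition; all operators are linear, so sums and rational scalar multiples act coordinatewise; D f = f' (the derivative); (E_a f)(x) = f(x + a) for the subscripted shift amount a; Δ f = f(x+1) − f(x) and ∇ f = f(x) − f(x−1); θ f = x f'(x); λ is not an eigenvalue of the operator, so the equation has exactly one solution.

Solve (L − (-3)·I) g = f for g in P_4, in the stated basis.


the image equals g(x) = -(1/14)x^4 + (5/28)x^3 + (9/14)x^2 - (232/49)x + 5351/784

write g with unknown coordinates in the stated basis and equate coefficients in (L − (-3)·I) g = f
solving from the highest basis element down gives g = -(1/14)x^4 + (5/28)x^3 + (9/14)x^2 - (232/49)x + 5351/784
check: L g = -(25/14)x^4 - (16/7)x^3 - (3/7)x^2 + (1245/98)x - 16053/784
so L g − (-3)·g = -2x^4 - (7/4)x^3 + (3/2)x^2 - (3/2)x = f ✓


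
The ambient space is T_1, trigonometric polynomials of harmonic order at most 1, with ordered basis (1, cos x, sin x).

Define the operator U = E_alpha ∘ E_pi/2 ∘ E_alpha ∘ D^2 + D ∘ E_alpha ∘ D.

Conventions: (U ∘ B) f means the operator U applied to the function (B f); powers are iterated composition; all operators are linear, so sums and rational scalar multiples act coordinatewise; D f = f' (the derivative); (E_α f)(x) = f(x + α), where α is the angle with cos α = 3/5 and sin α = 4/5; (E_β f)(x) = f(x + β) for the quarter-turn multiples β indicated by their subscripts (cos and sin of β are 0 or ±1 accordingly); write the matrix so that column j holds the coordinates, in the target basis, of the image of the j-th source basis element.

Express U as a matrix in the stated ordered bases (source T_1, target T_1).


the matrix is [[0, 0, 0]; [0, 9/25, -13/25]; [0, 13/25, 9/25]] (rows listed top to bottom)

image of 1: 0
image of cos x: (9/25)cos x + (13/25)sin x
image of sin x: -(13/25)cos x + (9/25)sin x
each image's coordinates form column j of the matrix


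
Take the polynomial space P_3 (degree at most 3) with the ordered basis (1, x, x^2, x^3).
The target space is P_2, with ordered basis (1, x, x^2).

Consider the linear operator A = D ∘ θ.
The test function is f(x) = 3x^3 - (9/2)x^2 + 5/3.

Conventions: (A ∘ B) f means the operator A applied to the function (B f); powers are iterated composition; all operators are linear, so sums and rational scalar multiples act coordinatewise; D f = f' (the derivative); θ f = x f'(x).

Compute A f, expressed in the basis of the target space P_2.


θ f = 9x^3 - 9x^2
D θ f = 27x^2 - 18x

the result is g(x) = 27x^2 - 18x


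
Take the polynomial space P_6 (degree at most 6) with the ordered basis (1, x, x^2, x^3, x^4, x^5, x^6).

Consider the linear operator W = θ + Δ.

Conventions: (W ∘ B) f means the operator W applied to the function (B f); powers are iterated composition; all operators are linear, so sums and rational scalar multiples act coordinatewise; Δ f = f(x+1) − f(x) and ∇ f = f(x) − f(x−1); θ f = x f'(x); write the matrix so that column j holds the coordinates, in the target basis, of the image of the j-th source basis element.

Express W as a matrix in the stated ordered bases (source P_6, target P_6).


the matrix is [[0, 1, 1, 1, 1, 1, 1]; [0, 1, 2, 3, 4, 5, 6]; [0, 0, 2, 3, 6, 10, 15]; [0, 0, 0, 3, 4, 10, 20]; [0, 0, 0, 0, 4, 5, 15]; [0, 0, 0, 0, 0, 5, 6]; [0, 0, 0, 0, 0, 0, 6]] (rows listed top to bottom)

image of 1: 0
image of x: x + 1
image of x^2: 2x^2 + 2x + 1
image of x^3: 3x^3 + 3x^2 + 3x + 1
image of x^4: 4x^4 + 4x^3 + 6x^2 + 4x + 1
image of x^5: 5x^5 + 5x^4 + 10x^3 + 10x^2 + 5x + 1
image of x^6: 6x^6 + 6x^5 + 15x^4 + 20x^3 + 15x^2 + 6x + 1
each image's coordinates form column j of the matrix


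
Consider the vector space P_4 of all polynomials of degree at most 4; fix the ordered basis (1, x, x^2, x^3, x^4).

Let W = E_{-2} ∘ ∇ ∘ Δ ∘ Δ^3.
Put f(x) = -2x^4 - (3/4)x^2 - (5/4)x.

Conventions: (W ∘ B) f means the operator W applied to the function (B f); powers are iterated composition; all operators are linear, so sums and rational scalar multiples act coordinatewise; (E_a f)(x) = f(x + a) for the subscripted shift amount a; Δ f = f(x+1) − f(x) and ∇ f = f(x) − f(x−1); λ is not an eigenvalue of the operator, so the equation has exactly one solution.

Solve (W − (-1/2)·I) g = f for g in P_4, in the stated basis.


write g with unknown coordinates in the stated basis and equate coefficients in (W − (-1/2)·I) g = f
solving from the highest basis element down gives g = -4x^4 - (3/2)x^2 - (5/2)x
check: W g = 0
so W g − (-1/2)·g = -2x^4 - (3/4)x^2 - (5/4)x = f ✓

g(x) = -4x^4 - (3/2)x^2 - (5/2)x


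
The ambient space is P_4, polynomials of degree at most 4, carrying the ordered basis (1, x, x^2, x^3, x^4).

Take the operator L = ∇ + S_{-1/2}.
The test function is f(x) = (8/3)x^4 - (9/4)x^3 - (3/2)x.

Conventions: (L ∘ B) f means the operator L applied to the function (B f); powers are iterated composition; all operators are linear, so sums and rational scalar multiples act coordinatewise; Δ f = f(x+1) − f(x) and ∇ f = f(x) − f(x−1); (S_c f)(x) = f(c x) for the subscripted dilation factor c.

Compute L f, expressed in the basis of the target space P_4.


g(x) = (1/6)x^4 + (1051/96)x^3 - (91/4)x^2 + (109/6)x - 77/12

∇ f = (32/3)x^3 - (91/4)x^2 + (209/12)x - 77/12
S_{-1/2} f = (1/6)x^4 + (9/32)x^3 + (3/4)x
(∇ + S_{-1/2}) f = (1/6)x^4 + (1051/96)x^3 - (91/4)x^2 + (109/6)x - 77/12


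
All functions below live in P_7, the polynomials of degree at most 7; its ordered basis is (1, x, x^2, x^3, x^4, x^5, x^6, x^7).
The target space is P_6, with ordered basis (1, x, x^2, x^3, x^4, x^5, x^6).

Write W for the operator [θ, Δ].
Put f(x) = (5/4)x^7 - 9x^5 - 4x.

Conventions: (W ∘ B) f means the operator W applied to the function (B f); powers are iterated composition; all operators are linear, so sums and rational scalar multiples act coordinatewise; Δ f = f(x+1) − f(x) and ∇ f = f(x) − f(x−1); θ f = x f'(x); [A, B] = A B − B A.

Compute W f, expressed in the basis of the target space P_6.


Δ f = (35/4)x^6 + (105/4)x^5 - (5/4)x^4 - (185/4)x^3 - (255/4)x^2 - (145/4)x - 47/4
θ Δ f = (105/2)x^6 + (525/4)x^5 - 5x^4 - (555/4)x^3 - (255/2)x^2 - (145/4)x
θ f = (35/4)x^7 - 45x^5 - 4x
Δ θ f = (245/4)x^6 + (735/4)x^5 + (325/4)x^4 - (575/4)x^3 - (1065/4)x^2 - (655/4)x - 161/4
[θ, Δ] f = -(35/4)x^6 - (105/2)x^5 - (345/4)x^4 + 5x^3 + (555/4)x^2 + (255/2)x + 161/4

g(x) = -(35/4)x^6 - (105/2)x^5 - (345/4)x^4 + 5x^3 + (555/4)x^2 + (255/2)x + 161/4


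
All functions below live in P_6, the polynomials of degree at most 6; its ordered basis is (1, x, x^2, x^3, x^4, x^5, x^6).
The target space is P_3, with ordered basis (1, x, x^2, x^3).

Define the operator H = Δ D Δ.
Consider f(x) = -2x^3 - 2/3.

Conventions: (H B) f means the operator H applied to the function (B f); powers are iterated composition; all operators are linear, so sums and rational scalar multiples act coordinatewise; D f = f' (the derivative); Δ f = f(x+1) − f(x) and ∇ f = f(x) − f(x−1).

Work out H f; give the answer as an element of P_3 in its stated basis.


the image equals g(x) = -12

Δ f = -6x^2 - 6x - 2
D Δ f = -12x - 6
Δ D Δ f = -12


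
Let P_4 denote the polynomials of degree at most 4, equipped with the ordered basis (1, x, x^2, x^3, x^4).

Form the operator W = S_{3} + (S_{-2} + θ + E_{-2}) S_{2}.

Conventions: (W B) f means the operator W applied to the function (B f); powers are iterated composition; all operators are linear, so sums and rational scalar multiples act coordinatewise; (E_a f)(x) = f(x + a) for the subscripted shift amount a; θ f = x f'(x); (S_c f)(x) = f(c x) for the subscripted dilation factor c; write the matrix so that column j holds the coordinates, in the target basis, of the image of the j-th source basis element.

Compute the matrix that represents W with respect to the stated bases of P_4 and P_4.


the matrix is [[3, -4, 16, -64, 256]; [0, 3, -16, 96, -512]; [0, 0, 37, -48, 384]; [0, 0, 0, -5, -128]; [0, 0, 0, 0, 417]] (rows listed top to bottom)

image of 1: 3
image of x: 3x - 4
image of x^2: 37x^2 - 16x + 16
image of x^3: -5x^3 - 48x^2 + 96x - 64
image of x^4: 417x^4 - 128x^3 + 384x^2 - 512x + 256
each image's coordinates form column j of the matrix


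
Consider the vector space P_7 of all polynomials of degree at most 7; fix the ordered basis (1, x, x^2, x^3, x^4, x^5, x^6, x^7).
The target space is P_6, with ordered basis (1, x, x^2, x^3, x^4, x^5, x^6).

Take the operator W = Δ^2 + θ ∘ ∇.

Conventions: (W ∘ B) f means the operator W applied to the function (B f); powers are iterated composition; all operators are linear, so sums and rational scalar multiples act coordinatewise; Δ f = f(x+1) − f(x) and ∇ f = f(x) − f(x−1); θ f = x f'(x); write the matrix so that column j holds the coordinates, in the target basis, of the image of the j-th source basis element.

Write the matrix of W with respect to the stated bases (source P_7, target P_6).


the matrix is [[0, 0, 2, 6, 14, 30, 62, 126]; [0, 0, 2, 3, 28, 65, 186, 427]; [0, 0, 0, 6, 0, 80, 180, 672]; [0, 0, 0, 0, 12, -10, 180, 385]; [0, 0, 0, 0, 0, 20, -30, 350]; [0, 0, 0, 0, 0, 0, 30, -63]; [0, 0, 0, 0, 0, 0, 0, 42]] (rows listed top to bottom)

image of 1: 0
image of x: 0
image of x^2: 2x + 2
image of x^3: 6x^2 + 3x + 6
image of x^4: 12x^3 + 28x + 14
image of x^5: 20x^4 - 10x^3 + 80x^2 + 65x + 30
image of x^6: 30x^5 - 30x^4 + 180x^3 + 180x^2 + 186x + 62
image of x^7: 42x^6 - 63x^5 + 350x^4 + 385x^3 + 672x^2 + 427x + 126
each image's coordinates form column j of the matrix


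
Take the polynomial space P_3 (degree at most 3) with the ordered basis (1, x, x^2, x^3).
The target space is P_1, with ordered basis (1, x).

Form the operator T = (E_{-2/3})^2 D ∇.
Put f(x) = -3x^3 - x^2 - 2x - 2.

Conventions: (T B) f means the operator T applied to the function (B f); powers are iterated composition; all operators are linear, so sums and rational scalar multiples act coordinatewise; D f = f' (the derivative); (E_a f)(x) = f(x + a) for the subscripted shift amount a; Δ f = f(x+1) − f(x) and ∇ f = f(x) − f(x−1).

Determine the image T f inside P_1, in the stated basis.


∇ f = -9x^2 + 7x - 4
D ∇ f = -18x + 7
E_{-2/3} (D ∇) f = -18x + 19
E_{-2/3} E_{-2/3} (D ∇) f = -18x + 31

the result is g(x) = -18x + 31


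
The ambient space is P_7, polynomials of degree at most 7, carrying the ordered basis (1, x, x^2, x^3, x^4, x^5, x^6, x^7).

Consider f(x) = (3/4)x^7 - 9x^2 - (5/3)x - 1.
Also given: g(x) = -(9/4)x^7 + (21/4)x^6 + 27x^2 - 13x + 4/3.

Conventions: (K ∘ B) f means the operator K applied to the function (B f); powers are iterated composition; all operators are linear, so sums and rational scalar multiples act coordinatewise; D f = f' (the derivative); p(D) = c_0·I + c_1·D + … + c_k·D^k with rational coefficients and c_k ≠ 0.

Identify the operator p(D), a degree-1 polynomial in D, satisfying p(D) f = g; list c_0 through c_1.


c_0 = -3, c_1 = 1

D^0 f = (3/4)x^7 - 9x^2 - (5/3)x - 1
D^1 f = (21/4)x^6 - 18x - 5/3
matching coefficients of g against c_0 f + c_1 Df + … from the top degree down determines the c_i
solution: c_0 = -3, c_1 = 1


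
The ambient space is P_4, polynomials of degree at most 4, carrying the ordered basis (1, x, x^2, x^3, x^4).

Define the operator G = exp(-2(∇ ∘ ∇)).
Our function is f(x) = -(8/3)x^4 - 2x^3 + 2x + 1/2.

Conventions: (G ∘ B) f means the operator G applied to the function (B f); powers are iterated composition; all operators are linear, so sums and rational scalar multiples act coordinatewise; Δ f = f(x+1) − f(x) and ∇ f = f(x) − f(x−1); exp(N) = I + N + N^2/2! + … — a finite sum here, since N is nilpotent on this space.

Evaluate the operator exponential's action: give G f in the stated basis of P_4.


order-1 term: 64x^2 - 104x + 152/3
order-2 term: -128
the series for exp(-2(∇ ∘ ∇)) f terminates at order 2
exp(-2(∇ ∘ ∇)) f = -(8/3)x^4 - 2x^3 + 64x^2 - 102x - 461/6

the image equals g(x) = -(8/3)x^4 - 2x^3 + 64x^2 - 102x - 461/6


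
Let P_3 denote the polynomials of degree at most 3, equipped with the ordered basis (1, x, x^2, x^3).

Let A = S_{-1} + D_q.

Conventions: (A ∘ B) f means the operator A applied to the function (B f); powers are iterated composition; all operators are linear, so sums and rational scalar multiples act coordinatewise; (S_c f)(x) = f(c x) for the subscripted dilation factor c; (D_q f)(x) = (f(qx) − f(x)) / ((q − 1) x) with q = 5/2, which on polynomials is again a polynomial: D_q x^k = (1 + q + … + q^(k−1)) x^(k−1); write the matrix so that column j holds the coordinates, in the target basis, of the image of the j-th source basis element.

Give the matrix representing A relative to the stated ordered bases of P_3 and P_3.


the matrix is [[1, 1, 0, 0]; [0, -1, 7/2, 0]; [0, 0, 1, 39/4]; [0, 0, 0, -1]] (rows listed top to bottom)

image of 1: 1
image of x: -x + 1
image of x^2: x^2 + (7/2)x
image of x^3: -x^3 + (39/4)x^2
each image's coordinates form column j of the matrix


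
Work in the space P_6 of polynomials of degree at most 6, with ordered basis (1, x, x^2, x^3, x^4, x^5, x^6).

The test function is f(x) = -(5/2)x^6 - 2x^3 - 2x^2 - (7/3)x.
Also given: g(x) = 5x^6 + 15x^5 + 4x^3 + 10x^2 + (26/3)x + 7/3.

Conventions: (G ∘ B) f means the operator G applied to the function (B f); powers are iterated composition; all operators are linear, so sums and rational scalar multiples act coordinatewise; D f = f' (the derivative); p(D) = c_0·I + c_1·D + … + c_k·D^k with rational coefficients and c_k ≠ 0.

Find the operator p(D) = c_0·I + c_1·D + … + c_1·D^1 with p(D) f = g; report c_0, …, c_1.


D^0 f = -(5/2)x^6 - 2x^3 - 2x^2 - (7/3)x
D^1 f = -15x^5 - 6x^2 - 4x - 7/3
matching coefficients of g against c_0 f + c_1 Df + … from the top degree down determines the c_i
solution: c_0 = -2, c_1 = -1

p(D) = -2·I − D, i.e. c_0 = -2, c_1 = -1


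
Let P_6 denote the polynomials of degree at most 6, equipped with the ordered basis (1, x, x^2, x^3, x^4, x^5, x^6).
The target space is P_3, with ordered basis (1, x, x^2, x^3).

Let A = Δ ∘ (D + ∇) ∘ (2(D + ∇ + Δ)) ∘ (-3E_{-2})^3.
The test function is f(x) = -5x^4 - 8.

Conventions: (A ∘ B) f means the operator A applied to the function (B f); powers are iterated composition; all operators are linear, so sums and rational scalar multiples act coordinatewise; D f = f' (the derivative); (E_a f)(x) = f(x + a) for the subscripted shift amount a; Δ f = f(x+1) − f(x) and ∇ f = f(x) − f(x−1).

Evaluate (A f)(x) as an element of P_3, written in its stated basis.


E_{-2} f = -5x^4 + 40x^3 - 120x^2 + 160x - 88
(-3E_{-2}) f = 15x^4 - 120x^3 + 360x^2 - 480x + 264
E_{-2} (-3E_{-2}) f = 15x^4 - 240x^3 + 1440x^2 - 3840x + 3864
(-3E_{-2}) (-3E_{-2}) f = -45x^4 + 720x^3 - 4320x^2 + 11520x - 11592
E_{-2} (-3E_{-2}) (-3E_{-2}) f = -45x^4 + 1080x^3 - 9720x^2 + 38880x - 58392
(-3E_{-2}) (-3E_{-2}) (-3E_{-2}) f = 135x^4 - 3240x^3 + 29160x^2 - 116640x + 175176
D (-3E_{-2})^3 f = 540x^3 - 9720x^2 + 58320x - 116640
∇ (-3E_{-2})^3 f = 540x^3 - 10530x^2 + 68580x - 149175
Δ (-3E_{-2})^3 f = 540x^3 - 8910x^2 + 49140x - 90585
(D + ∇ + Δ) (-3E_{-2})^3 f = 1620x^3 - 29160x^2 + 176040x - 356400
(2(D + ∇ + Δ)) (-3E_{-2})^3 f = 3240x^3 - 58320x^2 + 352080x - 712800
D (2(D + ∇ + Δ)) (-3E_{-2})^3 f = 9720x^2 - 116640x + 352080
∇ (2(D + ∇ + Δ)) (-3E_{-2})^3 f = 9720x^2 - 126360x + 413640
(D + ∇) (2(D + ∇ + Δ)) (-3E_{-2})^3 f = 19440x^2 - 243000x + 765720
Δ (D + ∇) (2(D + ∇ + Δ)) (-3E_{-2})^3 f = 38880x - 223560

the result is g(x) = 38880x - 223560


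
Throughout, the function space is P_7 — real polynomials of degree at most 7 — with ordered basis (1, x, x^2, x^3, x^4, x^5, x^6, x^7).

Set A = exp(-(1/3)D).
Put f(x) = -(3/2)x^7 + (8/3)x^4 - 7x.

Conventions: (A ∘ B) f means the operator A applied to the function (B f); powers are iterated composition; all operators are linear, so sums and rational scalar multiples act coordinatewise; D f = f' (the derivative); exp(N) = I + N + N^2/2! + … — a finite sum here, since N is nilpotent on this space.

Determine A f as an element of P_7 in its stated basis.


order-1 term: (7/2)x^6 - (32/9)x^3 + 7/3
order-2 term: -(7/2)x^5 + (16/9)x^2
order-3 term: (35/18)x^4 - (32/81)x
order-4 term: -(35/54)x^3 + 8/243
order-5 term: (7/54)x^2
order-6 term: -(7/486)x
order-7 term: 1/1458
the series for exp(-(1/3)D) f terminates at order 7
exp(-(1/3)D) f = -(3/2)x^7 + (7/2)x^6 - (7/2)x^5 + (83/18)x^4 - (227/54)x^3 + (103/54)x^2 - (3601/486)x + 3451/1458

the result is g(x) = -(3/2)x^7 + (7/2)x^6 - (7/2)x^5 + (83/18)x^4 - (227/54)x^3 + (103/54)x^2 - (3601/486)x + 3451/1458


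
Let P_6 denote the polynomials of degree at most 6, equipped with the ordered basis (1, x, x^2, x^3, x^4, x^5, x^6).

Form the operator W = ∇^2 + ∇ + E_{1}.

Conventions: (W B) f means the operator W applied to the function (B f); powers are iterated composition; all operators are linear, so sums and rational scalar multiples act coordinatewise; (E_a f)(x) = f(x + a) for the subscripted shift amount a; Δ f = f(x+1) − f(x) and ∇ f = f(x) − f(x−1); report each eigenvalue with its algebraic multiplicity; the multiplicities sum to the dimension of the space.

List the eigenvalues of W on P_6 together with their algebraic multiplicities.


image of 1: 1
image of x: x + 2
image of x^2: x^2 + 4x + 2
image of x^3: x^3 + 6x^2 + 6x - 4
image of x^4: x^4 + 8x^3 + 12x^2 - 16x + 14
image of x^5: x^5 + 10x^4 + 20x^3 - 40x^2 + 70x - 28
image of x^6: x^6 + 12x^5 + 30x^4 - 80x^3 + 210x^2 - 168x + 62
the matrix is upper triangular; its diagonal is (1, 1, 1, 1, 1, 1, 1)
for a triangular matrix the eigenvalues are the diagonal entries, with algebraic multiplicity their repetition count

λ = 1 (multiplicity 7)


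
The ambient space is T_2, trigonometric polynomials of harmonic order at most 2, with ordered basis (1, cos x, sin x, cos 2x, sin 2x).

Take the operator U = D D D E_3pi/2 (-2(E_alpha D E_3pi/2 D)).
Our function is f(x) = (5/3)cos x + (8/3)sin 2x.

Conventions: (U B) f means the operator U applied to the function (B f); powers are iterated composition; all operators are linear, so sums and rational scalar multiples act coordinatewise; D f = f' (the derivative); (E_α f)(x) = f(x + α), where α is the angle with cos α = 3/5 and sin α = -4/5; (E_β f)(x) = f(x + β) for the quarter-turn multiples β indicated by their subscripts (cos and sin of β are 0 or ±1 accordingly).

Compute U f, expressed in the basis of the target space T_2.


the image equals g(x) = (8/3)cos x - 2sin x + (3584/75)cos 2x - (4096/25)sin 2x

D f = -(5/3)sin x + (16/3)cos 2x
E_3pi/2 D f = (5/3)cos x - (16/3)cos 2x
D E_3pi/2 D f = -(5/3)sin x + (32/3)sin 2x
E_alpha (D E_3pi/2 D) f = (4/3)cos x - sin x - (256/25)cos 2x - (224/75)sin 2x
(-2(E_alpha D E_3pi/2 D)) f = -(8/3)cos x + 2sin x + (512/25)cos 2x + (448/75)sin 2x
E_3pi/2 (-2(E_alpha D E_3pi/2 D)) f = -2cos x - (8/3)sin x - (512/25)cos 2x - (448/75)sin 2x
D E_3pi/2 (-2(E_alpha D E_3pi/2 D)) f = -(8/3)cos x + 2sin x - (896/75)cos 2x + (1024/25)sin 2x
D (D E_3pi/2) (-2(E_alpha D E_3pi/2 D)) f = 2cos x + (8/3)sin x + (2048/25)cos 2x + (1792/75)sin 2x
D D (D E_3pi/2) (-2(E_alpha D E_3pi/2 D)) f = (8/3)cos x - 2sin x + (3584/75)cos 2x - (4096/25)sin 2x


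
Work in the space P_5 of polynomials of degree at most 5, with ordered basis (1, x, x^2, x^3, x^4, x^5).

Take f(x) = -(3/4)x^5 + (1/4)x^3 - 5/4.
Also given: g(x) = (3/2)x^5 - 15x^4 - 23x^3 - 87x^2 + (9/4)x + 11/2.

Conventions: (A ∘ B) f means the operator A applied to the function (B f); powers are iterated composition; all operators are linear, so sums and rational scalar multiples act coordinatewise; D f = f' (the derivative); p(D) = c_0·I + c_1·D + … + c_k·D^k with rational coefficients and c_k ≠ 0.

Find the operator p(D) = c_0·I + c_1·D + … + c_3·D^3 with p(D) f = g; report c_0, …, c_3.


D^0 f = -(3/4)x^5 + (1/4)x^3 - 5/4
D^1 f = -(15/4)x^4 + (3/4)x^2
D^2 f = -15x^3 + (3/2)x
D^3 f = -45x^2 + 3/2
matching coefficients of g against c_0 f + c_1 Df + … from the top degree down determines the c_i
solution: c_0 = -2, c_1 = 4, c_2 = 3/2, c_3 = 2

c_0 = -2, c_1 = 4, c_2 = 3/2, c_3 = 2


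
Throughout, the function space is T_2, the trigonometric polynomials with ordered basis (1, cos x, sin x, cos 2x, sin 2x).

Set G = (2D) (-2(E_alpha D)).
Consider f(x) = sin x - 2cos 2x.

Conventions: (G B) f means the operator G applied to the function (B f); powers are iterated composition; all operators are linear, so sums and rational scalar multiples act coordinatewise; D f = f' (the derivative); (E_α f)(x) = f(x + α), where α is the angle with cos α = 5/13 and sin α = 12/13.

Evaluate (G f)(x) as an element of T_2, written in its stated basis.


the image equals g(x) = (48/13)cos x + (20/13)sin x + (3808/169)cos 2x + (3840/169)sin 2x

D f = cos x + 4sin 2x
E_alpha D f = (5/13)cos x - (12/13)sin x + (480/169)cos 2x - (476/169)sin 2x
(-2(E_alpha D)) f = -(10/13)cos x + (24/13)sin x - (960/169)cos 2x + (952/169)sin 2x
D (-2(E_alpha D)) f = (24/13)cos x + (10/13)sin x + (1904/169)cos 2x + (1920/169)sin 2x
(2D) (-2(E_alpha D)) f = (48/13)cos x + (20/13)sin x + (3808/169)cos 2x + (3840/169)sin 2x


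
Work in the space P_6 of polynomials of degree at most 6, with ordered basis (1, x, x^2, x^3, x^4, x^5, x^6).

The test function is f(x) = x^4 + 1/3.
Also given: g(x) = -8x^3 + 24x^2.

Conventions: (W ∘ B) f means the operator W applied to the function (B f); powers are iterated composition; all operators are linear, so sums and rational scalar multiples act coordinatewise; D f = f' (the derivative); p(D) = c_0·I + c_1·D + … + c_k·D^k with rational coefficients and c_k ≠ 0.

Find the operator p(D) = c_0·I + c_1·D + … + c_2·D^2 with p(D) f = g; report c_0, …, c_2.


p(D) = -2·D + 2·D^2, i.e. c_0 = 0, c_1 = -2, c_2 = 2

D^0 f = x^4 + 1/3
D^1 f = 4x^3
D^2 f = 12x^2
matching coefficients of g against c_0 f + c_1 Df + … from the top degree down determines the c_i
solution: c_0 = 0, c_1 = -2, c_2 = 2


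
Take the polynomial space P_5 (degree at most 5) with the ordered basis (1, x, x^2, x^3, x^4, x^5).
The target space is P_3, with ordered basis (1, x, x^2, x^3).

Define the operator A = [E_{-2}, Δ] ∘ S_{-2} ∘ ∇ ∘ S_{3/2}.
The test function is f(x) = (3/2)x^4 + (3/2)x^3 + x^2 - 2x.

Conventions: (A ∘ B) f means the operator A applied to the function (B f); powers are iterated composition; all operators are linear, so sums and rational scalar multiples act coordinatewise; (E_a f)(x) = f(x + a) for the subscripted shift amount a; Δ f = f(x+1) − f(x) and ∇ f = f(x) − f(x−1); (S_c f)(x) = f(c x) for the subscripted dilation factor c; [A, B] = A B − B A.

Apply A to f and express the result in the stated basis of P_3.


S_{3/2} f = (243/32)x^4 + (81/16)x^3 + (9/4)x^2 - 3x
∇ S_{3/2} f = (243/8)x^3 - (243/8)x^2 + (315/16)x - 249/32
S_{-2} (∇ ∘ S_{3/2}) f = -243x^3 - (243/2)x^2 - (315/8)x - 249/32
Δ S_{-2} (∇ ∘ S_{3/2}) f = -729x^2 - 972x - 3231/8
E_{-2} Δ S_{-2} (∇ ∘ S_{3/2}) f = -729x^2 + 1944x - 11007/8
E_{-2} S_{-2} (∇ ∘ S_{3/2}) f = -243x^3 + (2673/2)x^2 - (19755/8)x + 48927/32
Δ E_{-2} S_{-2} (∇ ∘ S_{3/2}) f = -729x^2 + 1944x - 11007/8
[E_{-2}, Δ] S_{-2} (∇ ∘ S_{3/2}) f = 0

the result is g(x) = 0


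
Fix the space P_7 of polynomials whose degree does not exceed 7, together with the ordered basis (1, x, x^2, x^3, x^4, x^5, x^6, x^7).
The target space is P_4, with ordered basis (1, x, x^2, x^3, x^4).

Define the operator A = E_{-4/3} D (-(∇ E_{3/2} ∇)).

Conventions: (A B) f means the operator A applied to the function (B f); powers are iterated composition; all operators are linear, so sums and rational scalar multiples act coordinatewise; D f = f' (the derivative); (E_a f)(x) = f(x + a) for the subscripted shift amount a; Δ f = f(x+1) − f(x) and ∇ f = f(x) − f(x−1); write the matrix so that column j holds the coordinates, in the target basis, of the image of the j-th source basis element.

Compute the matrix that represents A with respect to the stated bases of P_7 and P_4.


the matrix is [[0, 0, 0, -6, 20, -155/3, 1075/9, -56399/216]; [0, 0, 0, 0, -24, 100, -310, 7525/9]; [0, 0, 0, 0, 0, -60, 300, -1085]; [0, 0, 0, 0, 0, 0, -120, 700]; [0, 0, 0, 0, 0, 0, 0, -210]] (rows listed top to bottom)

image of 1: 0
image of x: 0
image of x^2: 0
image of x^3: -6
image of x^4: -24x + 20
image of x^5: -60x^2 + 100x - 155/3
image of x^6: -120x^3 + 300x^2 - 310x + 1075/9
image of x^7: -210x^4 + 700x^3 - 1085x^2 + (7525/9)x - 56399/216
each image's coordinates form column j of the matrix


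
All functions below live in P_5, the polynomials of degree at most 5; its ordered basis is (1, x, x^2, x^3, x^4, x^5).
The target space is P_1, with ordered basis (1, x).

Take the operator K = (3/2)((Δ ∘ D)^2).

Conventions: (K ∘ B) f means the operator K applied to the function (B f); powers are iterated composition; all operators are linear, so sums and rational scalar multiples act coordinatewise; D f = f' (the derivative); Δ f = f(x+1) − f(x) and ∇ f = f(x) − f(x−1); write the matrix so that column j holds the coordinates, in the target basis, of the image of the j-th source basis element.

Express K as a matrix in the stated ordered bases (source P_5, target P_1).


the matrix is [[0, 0, 0, 0, 36, 180]; [0, 0, 0, 0, 0, 180]] (rows listed top to bottom)

image of 1: 0
image of x: 0
image of x^2: 0
image of x^3: 0
image of x^4: 36
image of x^5: 180x + 180
each image's coordinates form column j of the matrix


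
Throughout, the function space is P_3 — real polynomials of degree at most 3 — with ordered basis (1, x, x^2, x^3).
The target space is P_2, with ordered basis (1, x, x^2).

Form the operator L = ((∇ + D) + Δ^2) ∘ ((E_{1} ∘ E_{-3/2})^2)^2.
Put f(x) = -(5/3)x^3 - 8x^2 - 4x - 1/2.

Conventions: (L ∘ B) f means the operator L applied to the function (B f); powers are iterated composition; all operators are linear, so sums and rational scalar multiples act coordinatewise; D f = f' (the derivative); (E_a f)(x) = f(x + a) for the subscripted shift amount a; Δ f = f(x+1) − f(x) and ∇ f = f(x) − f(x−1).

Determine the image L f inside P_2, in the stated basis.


E_{-3/2} f = -(5/3)x^3 - (1/2)x^2 + (35/4)x - 55/8
E_{1} E_{-3/2} f = -(5/3)x^3 - (11/2)x^2 + (11/4)x - 7/24
E_{-3/2} (E_{1} ∘ E_{-3/2}) f = -(5/3)x^3 + 2x^2 + 8x - 67/6
E_{1} E_{-3/2} (E_{1} ∘ E_{-3/2}) f = -(5/3)x^3 - 3x^2 + 7x - 17/6
E_{-3/2} (E_{1} ∘ E_{-3/2})^2 f = -(5/3)x^3 + (9/2)x^2 + (19/4)x - 347/24
E_{1} E_{-3/2} (E_{1} ∘ E_{-3/2})^2 f = -(5/3)x^3 - (1/2)x^2 + (35/4)x - 55/8
E_{-3/2} (E_{1} ∘ E_{-3/2}) (E_{1} ∘ E_{-3/2})^2 f = -(5/3)x^3 + 7x^2 - x - 31/2
E_{1} E_{-3/2} (E_{1} ∘ E_{-3/2}) (E_{1} ∘ E_{-3/2})^2 f = -(5/3)x^3 + 2x^2 + 8x - 67/6
∇ ((E_{1} ∘ E_{-3/2})^2)^2 f = -5x^2 + 9x + 13/3
D ((E_{1} ∘ E_{-3/2})^2)^2 f = -5x^2 + 4x + 8
(∇ + D) ((E_{1} ∘ E_{-3/2})^2)^2 f = -10x^2 + 13x + 37/3
Δ ((E_{1} ∘ E_{-3/2})^2)^2 f = -5x^2 - x + 25/3
Δ Δ ((E_{1} ∘ E_{-3/2})^2)^2 f = -10x - 6
((∇ + D) + Δ^2) ((E_{1} ∘ E_{-3/2})^2)^2 f = -10x^2 + 3x + 19/3

the image equals g(x) = -10x^2 + 3x + 19/3


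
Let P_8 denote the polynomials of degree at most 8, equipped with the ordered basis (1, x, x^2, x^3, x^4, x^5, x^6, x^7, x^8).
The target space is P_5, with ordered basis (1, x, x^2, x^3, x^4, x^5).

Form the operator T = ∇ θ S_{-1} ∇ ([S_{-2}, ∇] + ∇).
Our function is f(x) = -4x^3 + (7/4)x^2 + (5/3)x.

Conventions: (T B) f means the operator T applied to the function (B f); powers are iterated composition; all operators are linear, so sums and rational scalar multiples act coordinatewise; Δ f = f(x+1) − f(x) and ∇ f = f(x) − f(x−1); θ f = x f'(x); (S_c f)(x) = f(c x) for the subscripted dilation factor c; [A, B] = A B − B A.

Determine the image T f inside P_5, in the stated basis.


g(x) = 312

∇ f = -12x^2 + (31/2)x - 49/12
S_{-2} ∇ f = -48x^2 - 31x - 49/12
S_{-2} f = 32x^3 + 7x^2 - (10/3)x
∇ S_{-2} f = 96x^2 - 82x + 65/3
[S_{-2}, ∇] f = -144x^2 + 51x - 103/4
∇ f = -12x^2 + (31/2)x - 49/12
([S_{-2}, ∇] + ∇) f = -156x^2 + (133/2)x - 179/6
∇ ([S_{-2}, ∇] + ∇) f = -312x + 445/2
S_{-1} ∇ ([S_{-2}, ∇] + ∇) f = 312x + 445/2
θ S_{-1} ∇ ([S_{-2}, ∇] + ∇) f = 312x
∇ (θ S_{-1}) ∇ ([S_{-2}, ∇] + ∇) f = 312
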